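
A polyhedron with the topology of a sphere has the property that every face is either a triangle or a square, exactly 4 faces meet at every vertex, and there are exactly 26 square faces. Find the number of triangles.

Let x be the number of triangles; then F = 26 + x.
Edge–face incidences: 2E = 4·26 + 3·x = 104 + 3x.
Every vertex has degree 4, so 4V = 2E.
Euler: V − E + F = 2 ⇒ (2E)/4 − E + (26 + x) = 2.
Multiply by 8: 2·(2E) − 4·(2E) + 8·(26 + x) = 16, i.e. 208 + 8x − 2·(104 + 3x) = 16.
Collecting terms: 2x = 16, so x = 8.
Then 2E = 104 + 3·8 = 128, so E = 64, V = 2E/4 = 32, F = 26 + 8 = 34.

8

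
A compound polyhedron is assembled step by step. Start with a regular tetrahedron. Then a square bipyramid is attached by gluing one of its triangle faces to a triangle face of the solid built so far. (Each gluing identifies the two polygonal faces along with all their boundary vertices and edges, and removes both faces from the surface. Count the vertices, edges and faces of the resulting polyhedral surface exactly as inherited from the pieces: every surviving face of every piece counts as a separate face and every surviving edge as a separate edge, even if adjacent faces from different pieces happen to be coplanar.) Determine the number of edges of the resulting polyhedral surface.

A regular tetrahedron: V=4, E=6, F=4.
Attach a square bipyramid (V=6, E=12, F=8) along a 3-gon: merge 3 vertices and 3 edges, delete both glued faces → V=7, E=15, F=10.
Check: V − E + F = 7 − 15 + 10 = 2.

15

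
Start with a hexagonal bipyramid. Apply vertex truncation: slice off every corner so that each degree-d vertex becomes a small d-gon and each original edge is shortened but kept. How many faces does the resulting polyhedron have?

The base solid has V = 8, E = 18, F = 12.
Truncation replaces each original edge-end by a new vertex, so V′ = 2E = 36.
Each original edge survives, and each old vertex of degree d contributes d new edges; summing degrees gives Σd = 2E, so E′ = E + 2E = 3E = 54.
Each original face survives and each original vertex becomes one new face: F′ = F + V = 20.

20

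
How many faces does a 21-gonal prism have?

23

A prism on an n-gon has two n-gon bases and n rectangular sides: V = 2·21 = 42, E = 3·21 = 63, F = 21 + 2 = 23.
Check: V − E + F = 42 − 63 + 23 = 2.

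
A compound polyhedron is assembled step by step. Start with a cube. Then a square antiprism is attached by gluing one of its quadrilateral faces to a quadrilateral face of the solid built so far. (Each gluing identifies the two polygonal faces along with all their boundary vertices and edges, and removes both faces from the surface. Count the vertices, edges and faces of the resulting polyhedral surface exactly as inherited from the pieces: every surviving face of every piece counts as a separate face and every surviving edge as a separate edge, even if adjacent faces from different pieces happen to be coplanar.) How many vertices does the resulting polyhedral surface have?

A cube: V=8, E=12, F=6.
Attach a square antiprism (V=8, E=16, F=10) along a 4-gon: merge 4 vertices and 4 edges, delete both glued faces → V=12, E=24, F=14.
Check: V − E + F = 12 − 24 + 14 = 2.

12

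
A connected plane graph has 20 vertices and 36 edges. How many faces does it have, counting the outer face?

18

Euler's formula for a connected plane graph: V − E + F = 2, so F = 2 − 20 + 36 = 18.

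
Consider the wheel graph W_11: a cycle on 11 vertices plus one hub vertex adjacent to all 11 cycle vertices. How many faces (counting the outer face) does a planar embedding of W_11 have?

W_11 has V = 11 + 1 = 12 vertices and E = 2·11 = 22 edges.
By Euler's formula F = 2 − V + E = 2 − 12 + 22 = 12.

12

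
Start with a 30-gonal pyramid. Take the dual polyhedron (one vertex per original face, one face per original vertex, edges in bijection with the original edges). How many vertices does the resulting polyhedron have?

The base solid has V = 31, E = 60, F = 31.
The dual swaps V and F and preserves E: V′ = F = 31, E′ = E = 60, F′ = V = 31.

31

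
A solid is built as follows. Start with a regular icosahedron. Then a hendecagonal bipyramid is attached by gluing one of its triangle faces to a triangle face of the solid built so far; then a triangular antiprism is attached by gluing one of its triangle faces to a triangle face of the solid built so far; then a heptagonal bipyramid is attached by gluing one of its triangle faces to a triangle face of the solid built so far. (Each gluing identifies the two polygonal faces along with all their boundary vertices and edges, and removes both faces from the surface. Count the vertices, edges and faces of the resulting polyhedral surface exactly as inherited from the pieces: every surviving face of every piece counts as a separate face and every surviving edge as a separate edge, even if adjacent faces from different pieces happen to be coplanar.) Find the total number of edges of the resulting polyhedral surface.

A regular icosahedron: V=12, E=30, F=20.
Attach a hendecagonal bipyramid (V=13, E=33, F=22) along a 3-gon: merge 3 vertices and 3 edges, delete both glued faces → V=22, E=60, F=40.
Attach a triangular antiprism (V=6, E=12, F=8) along a 3-gon: merge 3 vertices and 3 edges, delete both glued faces → V=25, E=69, F=46.
Attach a heptagonal bipyramid (V=9, E=21, F=14) along a 3-gon: merge 3 vertices and 3 edges, delete both glued faces → V=31, E=87, F=58.
Check: V − E + F = 31 − 87 + 58 = 2.

87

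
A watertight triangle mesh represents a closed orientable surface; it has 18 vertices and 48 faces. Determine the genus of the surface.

4

Every face is a triangle, so 2E = 3·48 = 144, giving E = 72.
χ = V − E + F = 18 − 72 + 48 = -6.
For a closed orientable surface χ = 2 − 2g, so g = (2 − (-6))/2 = 4.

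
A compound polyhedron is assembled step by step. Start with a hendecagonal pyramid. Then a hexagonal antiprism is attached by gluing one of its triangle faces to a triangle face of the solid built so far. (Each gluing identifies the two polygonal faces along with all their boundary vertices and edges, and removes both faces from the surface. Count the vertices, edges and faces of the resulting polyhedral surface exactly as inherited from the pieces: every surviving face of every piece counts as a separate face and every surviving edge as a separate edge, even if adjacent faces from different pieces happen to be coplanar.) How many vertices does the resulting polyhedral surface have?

21

A hendecagonal pyramid: V=12, E=22, F=12.
Attach a hexagonal antiprism (V=12, E=24, F=14) along a 3-gon: merge 3 vertices and 3 edges, delete both glued faces → V=21, E=43, F=24.
Check: V − E + F = 21 − 43 + 24 = 2.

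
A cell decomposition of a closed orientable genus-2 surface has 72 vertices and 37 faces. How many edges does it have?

111

For a closed orientable surface of genus 2, χ = 2 − 2·2 = -2.
E = V + F − (-2) = 72 + 37 − (-2) = 111.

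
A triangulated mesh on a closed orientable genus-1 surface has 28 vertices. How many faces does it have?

56

χ = 2 − 2·1 = 0, and every face is a triangle so 3F = 2E.
V − E + F = 0 with E = 3F/2 gives 28 − (3/2 − 1)·F = 0, so F = 56 and E = 84.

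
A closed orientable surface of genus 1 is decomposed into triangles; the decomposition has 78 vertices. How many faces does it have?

χ = 2 − 2·1 = 0, and every face is a triangle so 3F = 2E.
V − E + F = 0 with E = 3F/2 gives 78 − (3/2 − 1)·F = 0, so F = 156 and E = 234.

156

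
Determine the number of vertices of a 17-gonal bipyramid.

A bipyramid over an n-gon has 2n triangular faces and n + 2 vertices: V = 17 + 2 = 19, E = 3·17 = 51, F = 2·17 = 34.

19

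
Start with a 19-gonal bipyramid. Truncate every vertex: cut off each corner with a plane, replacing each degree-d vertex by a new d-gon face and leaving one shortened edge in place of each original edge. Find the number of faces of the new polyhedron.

The base solid has V = 21, E = 57, F = 38.
Truncation replaces each original edge-end by a new vertex, so V′ = 2E = 114.
Each original edge survives, and each old vertex of degree d contributes d new edges; summing degrees gives Σd = 2E, so E′ = E + 2E = 3E = 171.
Each original face survives and each original vertex becomes one new face: F′ = F + V = 59.

59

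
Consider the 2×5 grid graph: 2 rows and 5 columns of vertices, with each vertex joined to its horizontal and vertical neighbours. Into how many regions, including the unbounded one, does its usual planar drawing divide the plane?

The grid has V = 2·5 = 10 vertices and E = 2·4 + 5·1 = 13 edges.
F = 2 − V + E = 2 − 10 + 13 = 5.

5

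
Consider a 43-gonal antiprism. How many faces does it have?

88

An antiprism on an n-gon has two n-gon caps and 2n triangles: V = 2·43 = 86, E = 4·43 = 172, F = 2·43 + 2 = 88.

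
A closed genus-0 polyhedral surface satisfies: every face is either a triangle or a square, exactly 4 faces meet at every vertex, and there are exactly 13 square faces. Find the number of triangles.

8

Let x be the number of triangles; then F = 13 + x.
Edge–face incidences: 2E = 4·13 + 3·x = 52 + 3x.
Every vertex has degree 4, so 4V = 2E.
Euler: V − E + F = 2 ⇒ (2E)/4 − E + (13 + x) = 2.
Multiply by 8: 2·(2E) − 4·(2E) + 8·(13 + x) = 16, i.e. 104 + 8x − 2·(52 + 3x) = 16.
Collecting terms: 2x = 16, so x = 8.
Then 2E = 52 + 3·8 = 76, so E = 38, V = 2E/4 = 19, F = 13 + 8 = 21.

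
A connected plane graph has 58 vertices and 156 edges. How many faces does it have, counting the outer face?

Euler's formula for a connected plane graph: V − E + F = 2, so F = 2 − 58 + 156 = 100.

100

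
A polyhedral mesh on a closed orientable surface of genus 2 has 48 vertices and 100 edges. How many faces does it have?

50

For a closed orientable surface of genus 2, χ = 2 − 2·2 = -2.
F = -2 − V + E = -2 − 48 + 100 = 50.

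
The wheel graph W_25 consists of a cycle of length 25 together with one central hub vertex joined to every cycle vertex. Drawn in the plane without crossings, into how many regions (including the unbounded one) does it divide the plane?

W_25 has V = 25 + 1 = 26 vertices and E = 2·25 = 50 edges.
By Euler's formula F = 2 − V + E = 2 − 26 + 50 = 26.

26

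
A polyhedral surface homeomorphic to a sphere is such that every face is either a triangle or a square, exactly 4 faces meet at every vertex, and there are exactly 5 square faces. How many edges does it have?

22

Let x be the number of triangles; then F = 5 + x.
Edge–face incidences: 2E = 4·5 + 3·x = 20 + 3x.
Every vertex has degree 4, so 4V = 2E.
Euler: V − E + F = 2 ⇒ (2E)/4 − E + (5 + x) = 2.
Multiply by 8: 2·(2E) − 4·(2E) + 8·(5 + x) = 16, i.e. 40 + 8x − 2·(20 + 3x) = 16.
Collecting terms: 2x = 16, so x = 8.
Then 2E = 20 + 3·8 = 44, so E = 22, V = 2E/4 = 11, F = 5 + 8 = 13.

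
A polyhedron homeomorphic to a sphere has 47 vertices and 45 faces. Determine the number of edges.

90

Here V − E + F = 2.
E = V + F − (2) = 47 + 45 − (2) = 90.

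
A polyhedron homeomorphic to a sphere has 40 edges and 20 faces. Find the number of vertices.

Here V − E + F = 2.
V = 2 + E − F = 2 + 40 − 20 = 22.

22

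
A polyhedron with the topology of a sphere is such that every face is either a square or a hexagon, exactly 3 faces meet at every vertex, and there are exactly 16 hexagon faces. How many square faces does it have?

6

Let x be the number of squares; then F = 16 + x.
Edge–face incidences: 2E = 6·16 + 4·x = 96 + 4x.
Every vertex has degree 3, so 3V = 2E.
Euler: V − E + F = 2 ⇒ (2E)/3 − E + (16 + x) = 2.
Multiply by 6: 2·(2E) − 3·(2E) + 6·(16 + x) = 12, i.e. 96 + 6x − (96 + 4x) = 12.
Collecting terms: 2x = 12, so x = 6.
Then 2E = 96 + 4·6 = 120, so E = 60, V = 2E/3 = 40, F = 16 + 6 = 22.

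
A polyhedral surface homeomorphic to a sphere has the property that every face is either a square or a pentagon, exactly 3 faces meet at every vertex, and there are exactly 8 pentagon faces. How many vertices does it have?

16

Let x be the number of squares; then F = 8 + x.
Edge–face incidences: 2E = 5·8 + 4·x = 40 + 4x.
Every vertex has degree 3, so 3V = 2E.
Euler: V − E + F = 2 ⇒ (2E)/3 − E + (8 + x) = 2.
Multiply by 6: 2·(2E) − 3·(2E) + 6·(8 + x) = 12, i.e. 48 + 6x − (40 + 4x) = 12.
Collecting terms: 2x + 8 = 12, so 2x = 4, so x = 2.
Then 2E = 40 + 4·2 = 48, so E = 24, V = 2E/3 = 16, F = 8 + 2 = 10.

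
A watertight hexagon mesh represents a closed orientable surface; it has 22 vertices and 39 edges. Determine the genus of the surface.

3

Every face is a hexagon and each edge borders two faces, so 6F = 2·39, giving F = 13.
χ = V − E + F = 22 − 39 + 13 = -4.
For a closed orientable surface χ = 2 − 2g, so g = (2 − (-4))/2 = 3.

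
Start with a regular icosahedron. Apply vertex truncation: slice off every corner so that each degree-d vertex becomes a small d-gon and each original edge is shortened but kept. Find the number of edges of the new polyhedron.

90

The base solid has V = 12, E = 30, F = 20.
Truncation replaces each original edge-end by a new vertex, so V′ = 2E = 60.
Each original edge survives, and each old vertex of degree d contributes d new edges; summing degrees gives Σd = 2E, so E′ = E + 2E = 3E = 90.
Each original face survives and each original vertex becomes one new face: F′ = F + V = 32.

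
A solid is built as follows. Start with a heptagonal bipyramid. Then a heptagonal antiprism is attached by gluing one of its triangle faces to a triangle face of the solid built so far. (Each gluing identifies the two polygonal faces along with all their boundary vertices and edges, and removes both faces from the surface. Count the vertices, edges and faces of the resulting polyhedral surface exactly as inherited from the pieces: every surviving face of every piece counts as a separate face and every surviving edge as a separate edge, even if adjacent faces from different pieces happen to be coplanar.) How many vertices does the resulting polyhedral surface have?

20

A heptagonal bipyramid: V=9, E=21, F=14.
Attach a heptagonal antiprism (V=14, E=28, F=16) along a 3-gon: merge 3 vertices and 3 edges, delete both glued faces → V=20, E=46, F=28.
Check: V − E + F = 20 − 46 + 28 = 2.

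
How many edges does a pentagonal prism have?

A prism on an n-gon has two n-gon bases and n rectangular sides: V = 2·5 = 10, E = 3·5 = 15, F = 5 + 2 = 7.

15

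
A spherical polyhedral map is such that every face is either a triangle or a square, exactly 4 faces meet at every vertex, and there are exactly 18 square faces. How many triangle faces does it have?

Let x be the number of triangles; then F = 18 + x.
Edge–face incidences: 2E = 4·18 + 3·x = 72 + 3x.
Every vertex has degree 4, so 4V = 2E.
Euler: V − E + F = 2 ⇒ (2E)/4 − E + (18 + x) = 2.
Multiply by 8: 2·(2E) − 4·(2E) + 8·(18 + x) = 16, i.e. 144 + 8x − 2·(72 + 3x) = 16.
Collecting terms: 2x = 16, so x = 8.
Then 2E = 72 + 3·8 = 96, so E = 48, V = 2E/4 = 24, F = 18 + 8 = 26.

8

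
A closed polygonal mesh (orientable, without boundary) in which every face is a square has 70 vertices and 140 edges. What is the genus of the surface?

1

Every face is a square and each edge borders two faces, so 4F = 2·140, giving F = 70.
χ = V − E + F = 70 − 140 + 70 = 0.
For a closed orientable surface χ = 2 − 2g, so g = (2 − (0))/2 = 1.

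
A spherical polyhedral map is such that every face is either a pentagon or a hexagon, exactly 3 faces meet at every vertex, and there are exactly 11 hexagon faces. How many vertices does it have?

Let x be the number of pentagons; then F = 11 + x.
Edge–face incidences: 2E = 6·11 + 5·x = 66 + 5x.
Every vertex has degree 3, so 3V = 2E.
Euler: V − E + F = 2 ⇒ (2E)/3 − E + (11 + x) = 2.
Multiply by 6: 2·(2E) − 3·(2E) + 6·(11 + x) = 12, i.e. 66 + 6x − (66 + 5x) = 12.
Collecting terms: x = 12.
Then 2E = 66 + 5·12 = 126, so E = 63, V = 2E/3 = 42, F = 11 + 12 = 23.

42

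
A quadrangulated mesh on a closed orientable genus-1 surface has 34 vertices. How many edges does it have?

χ = 2 − 2·1 = 0, and every face is a square so 4F = 2E.
V − E + F = 0 with E = 4F/2 gives 34 − (4/2 − 1)·F = 0, so F = 34 and E = 68.

68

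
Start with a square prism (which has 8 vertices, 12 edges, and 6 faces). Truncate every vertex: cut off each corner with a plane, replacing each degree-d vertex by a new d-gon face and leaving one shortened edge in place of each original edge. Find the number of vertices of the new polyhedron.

Truncation replaces each original edge-end by a new vertex, so V′ = 2E = 24.
Each original edge survives, and each old vertex of degree d contributes d new edges; summing degrees gives Σd = 2E, so E′ = E + 2E = 3E = 36.
Each original face survives and each original vertex becomes one new face: F′ = F + V = 14.

24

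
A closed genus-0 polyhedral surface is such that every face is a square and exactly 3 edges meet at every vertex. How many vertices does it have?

8

Each face has 4 edges and each edge borders two faces, so 2E = 4F.
Each vertex has degree 3, so 3V = 2E and hence V = 4F/3.
Euler: V − E + F = 2 ⇒ (4F/3) − (4F/2) + F = 2.
Multiply by 6: (8 − 12 + 6)F = 12, i.e. 2F = 12.
So F = 6, E = 4·6/2 = 12, V = 4·6/3 = 8.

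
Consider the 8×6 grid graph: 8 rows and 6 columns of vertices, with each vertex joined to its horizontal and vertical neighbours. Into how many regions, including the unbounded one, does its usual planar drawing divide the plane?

36

The grid has V = 8·6 = 48 vertices and E = 8·5 + 6·7 = 82 edges.
F = 2 − V + E = 2 − 48 + 82 = 36.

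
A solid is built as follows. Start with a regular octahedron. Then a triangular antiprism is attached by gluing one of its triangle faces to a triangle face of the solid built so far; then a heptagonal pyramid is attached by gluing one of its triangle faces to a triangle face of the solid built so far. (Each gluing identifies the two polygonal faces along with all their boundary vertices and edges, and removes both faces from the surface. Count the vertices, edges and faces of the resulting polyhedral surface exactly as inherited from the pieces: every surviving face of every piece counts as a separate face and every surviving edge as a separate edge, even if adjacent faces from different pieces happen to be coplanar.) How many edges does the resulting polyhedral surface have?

A regular octahedron: V=6, E=12, F=8.
Attach a triangular antiprism (V=6, E=12, F=8) along a 3-gon: merge 3 vertices and 3 edges, delete both glued faces → V=9, E=21, F=14.
Attach a heptagonal pyramid (V=8, E=14, F=8) along a 3-gon: merge 3 vertices and 3 edges, delete both glued faces → V=14, E=32, F=20.
Check: V − E + F = 14 − 32 + 20 = 2.

32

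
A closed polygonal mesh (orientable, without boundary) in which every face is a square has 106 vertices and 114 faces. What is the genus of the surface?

5

Every face is a square, so 2E = 4·114 = 456, giving E = 228.
χ = V − E + F = 106 − 228 + 114 = -8.
For a closed orientable surface χ = 2 − 2g, so g = (2 − (-8))/2 = 5.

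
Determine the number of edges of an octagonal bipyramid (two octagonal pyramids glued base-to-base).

A bipyramid over an n-gon has 2n triangular faces and n + 2 vertices: V = 8 + 2 = 10, E = 3·8 = 24, F = 2·8 = 16.

24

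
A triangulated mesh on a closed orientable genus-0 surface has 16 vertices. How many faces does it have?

28

χ = 2 − 2·0 = 2, and every face is a triangle so 3F = 2E.
V − E + F = 2 with E = 3F/2 gives 16 − (3/2 − 1)·F = 2, so F = 28 and E = 42.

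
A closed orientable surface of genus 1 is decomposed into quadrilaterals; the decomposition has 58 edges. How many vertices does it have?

29

χ = 2 − 2·1 = 0, and every face is a square so 4F = 2E.
F = 2E/4 = 29. Then V = 0 + E − F = 0 + 58 − 29 = 29.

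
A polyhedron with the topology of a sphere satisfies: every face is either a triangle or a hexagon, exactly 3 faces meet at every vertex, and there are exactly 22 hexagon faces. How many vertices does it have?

Let x be the number of triangles; then F = 22 + x.
Edge–face incidences: 2E = 6·22 + 3·x = 132 + 3x.
Every vertex has degree 3, so 3V = 2E.
Euler: V − E + F = 2 ⇒ (2E)/3 − E + (22 + x) = 2.
Multiply by 6: 2·(2E) − 3·(2E) + 6·(22 + x) = 12, i.e. 132 + 6x − (132 + 3x) = 12.
Collecting terms: 3x = 12, so x = 4.
Then 2E = 132 + 3·4 = 144, so E = 72, V = 2E/3 = 48, F = 22 + 4 = 26.

48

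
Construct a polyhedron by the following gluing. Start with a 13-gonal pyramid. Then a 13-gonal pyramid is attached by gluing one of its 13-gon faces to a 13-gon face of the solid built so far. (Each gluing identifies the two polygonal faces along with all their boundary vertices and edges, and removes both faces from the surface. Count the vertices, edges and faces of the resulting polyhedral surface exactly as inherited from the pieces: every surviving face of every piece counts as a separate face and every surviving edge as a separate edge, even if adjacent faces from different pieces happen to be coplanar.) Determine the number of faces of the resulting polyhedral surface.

A 13-gonal pyramid: V=14, E=26, F=14.
Attach a 13-gonal pyramid (V=14, E=26, F=14) along a 13-gon: merge 13 vertices and 13 edges, delete both glued faces → V=15, E=39, F=26.
Check: V − E + F = 15 − 39 + 26 = 2.

26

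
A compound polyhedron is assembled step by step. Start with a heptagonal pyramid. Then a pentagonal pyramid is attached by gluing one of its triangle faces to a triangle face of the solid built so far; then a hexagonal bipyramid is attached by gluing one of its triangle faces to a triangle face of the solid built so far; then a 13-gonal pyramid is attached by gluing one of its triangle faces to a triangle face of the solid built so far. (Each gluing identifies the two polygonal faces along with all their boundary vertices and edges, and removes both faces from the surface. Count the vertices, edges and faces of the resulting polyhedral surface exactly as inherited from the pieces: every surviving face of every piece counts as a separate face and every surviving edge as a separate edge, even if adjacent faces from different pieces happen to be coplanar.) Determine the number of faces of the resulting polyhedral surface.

A heptagonal pyramid: V=8, E=14, F=8.
Attach a pentagonal pyramid (V=6, E=10, F=6) along a 3-gon: merge 3 vertices and 3 edges, delete both glued faces → V=11, E=21, F=12.
Attach a hexagonal bipyramid (V=8, E=18, F=12) along a 3-gon: merge 3 vertices and 3 edges, delete both glued faces → V=16, E=36, F=22.
Attach a 13-gonal pyramid (V=14, E=26, F=14) along a 3-gon: merge 3 vertices and 3 edges, delete both glued faces → V=27, E=59, F=34.
Check: V − E + F = 27 − 59 + 34 = 2.

34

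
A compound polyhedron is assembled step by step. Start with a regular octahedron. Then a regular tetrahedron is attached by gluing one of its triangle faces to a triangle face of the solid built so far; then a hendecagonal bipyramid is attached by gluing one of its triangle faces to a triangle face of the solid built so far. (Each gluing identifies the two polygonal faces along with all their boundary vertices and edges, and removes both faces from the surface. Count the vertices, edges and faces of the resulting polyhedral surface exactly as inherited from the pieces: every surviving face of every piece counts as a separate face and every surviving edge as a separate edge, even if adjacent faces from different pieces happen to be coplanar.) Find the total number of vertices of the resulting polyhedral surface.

A regular octahedron: V=6, E=12, F=8.
Attach a regular tetrahedron (V=4, E=6, F=4) along a 3-gon: merge 3 vertices and 3 edges, delete both glued faces → V=7, E=15, F=10.
Attach a hendecagonal bipyramid (V=13, E=33, F=22) along a 3-gon: merge 3 vertices and 3 edges, delete both glued faces → V=17, E=45, F=30.
Check: V − E + F = 17 − 45 + 30 = 2.

17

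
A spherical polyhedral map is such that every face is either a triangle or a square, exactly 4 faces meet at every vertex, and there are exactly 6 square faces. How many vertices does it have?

Let x be the number of triangles; then F = 6 + x.
Edge–face incidences: 2E = 4·6 + 3·x = 24 + 3x.
Every vertex has degree 4, so 4V = 2E.
Euler: V − E + F = 2 ⇒ (2E)/4 − E + (6 + x) = 2.
Multiply by 8: 2·(2E) − 4·(2E) + 8·(6 + x) = 16, i.e. 48 + 8x − 2·(24 + 3x) = 16.
Collecting terms: 2x = 16, so x = 8.
Then 2E = 24 + 3·8 = 48, so E = 24, V = 2E/4 = 12, F = 6 + 8 = 14.

12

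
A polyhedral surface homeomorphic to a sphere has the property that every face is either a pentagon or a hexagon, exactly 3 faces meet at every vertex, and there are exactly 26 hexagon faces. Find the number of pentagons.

12

Let x be the number of pentagons; then F = 26 + x.
Edge–face incidences: 2E = 6·26 + 5·x = 156 + 5x.
Every vertex has degree 3, so 3V = 2E.
Euler: V − E + F = 2 ⇒ (2E)/3 − E + (26 + x) = 2.
Multiply by 6: 2·(2E) − 3·(2E) + 6·(26 + x) = 12, i.e. 156 + 6x − (156 + 5x) = 12.
Collecting terms: x = 12.
Then 2E = 156 + 5·12 = 216, so E = 108, V = 2E/3 = 72, F = 26 + 12 = 38.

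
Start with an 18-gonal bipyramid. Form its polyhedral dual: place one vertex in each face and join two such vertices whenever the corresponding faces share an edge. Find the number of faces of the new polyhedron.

The base solid has V = 20, E = 54, F = 36.
The dual swaps V and F and preserves E: V′ = F = 36, E′ = E = 54, F′ = V = 20.

20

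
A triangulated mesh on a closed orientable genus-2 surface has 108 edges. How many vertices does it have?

χ = 2 − 2·2 = -2, and every face is a triangle so 3F = 2E.
F = 2E/3 = 72. Then V = -2 + E − F = -2 + 108 − 72 = 34.

34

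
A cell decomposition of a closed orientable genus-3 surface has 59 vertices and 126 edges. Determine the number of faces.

For a closed orientable surface of genus 3, χ = 2 − 2·3 = -4.
F = -4 − V + E = -4 − 59 + 126 = 63.

63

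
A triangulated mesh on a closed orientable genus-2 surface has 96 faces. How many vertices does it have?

χ = 2 − 2·2 = -2, and every face is a triangle so 3F = 2E.
E = 3·96/2 = 144. Then V = -2 + E − F = -2 + 144 − 96 = 46.

46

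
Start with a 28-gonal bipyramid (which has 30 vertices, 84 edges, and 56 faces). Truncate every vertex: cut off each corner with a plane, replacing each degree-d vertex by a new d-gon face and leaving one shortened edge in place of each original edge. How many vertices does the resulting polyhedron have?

Truncation replaces each original edge-end by a new vertex, so V′ = 2E = 168.
Each original edge survives, and each old vertex of degree d contributes d new edges; summing degrees gives Σd = 2E, so E′ = E + 2E = 3E = 252.
Each original face survives and each original vertex becomes one new face: F′ = F + V = 86.

168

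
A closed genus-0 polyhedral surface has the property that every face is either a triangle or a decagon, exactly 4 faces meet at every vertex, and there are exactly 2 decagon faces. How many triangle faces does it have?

20

Let x be the number of triangles; then F = 2 + x.
Edge–face incidences: 2E = 10·2 + 3·x = 20 + 3x.
Every vertex has degree 4, so 4V = 2E.
Euler: V − E + F = 2 ⇒ (2E)/4 − E + (2 + x) = 2.
Multiply by 8: 2·(2E) − 4·(2E) + 8·(2 + x) = 16, i.e. 16 + 8x − 2·(20 + 3x) = 16.
Collecting terms: 2x − 24 = 16, so 2x = 40, so x = 20.
Then 2E = 20 + 3·20 = 80, so E = 40, V = 2E/4 = 20, F = 2 + 20 = 22.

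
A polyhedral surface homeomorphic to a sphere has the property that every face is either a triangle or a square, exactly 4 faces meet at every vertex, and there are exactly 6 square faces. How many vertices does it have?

Let x be the number of triangles; then F = 6 + x.
Edge–face incidences: 2E = 4·6 + 3·x = 24 + 3x.
Every vertex has degree 4, so 4V = 2E.
Euler: V − E + F = 2 ⇒ (2E)/4 − E + (6 + x) = 2.
Multiply by 8: 2·(2E) − 4·(2E) + 8·(6 + x) = 16, i.e. 48 + 8x − 2·(24 + 3x) = 16.
Collecting terms: 2x = 16, so x = 8.
Then 2E = 24 + 3·8 = 48, so E = 24, V = 2E/4 = 12, F = 6 + 8 = 14.

12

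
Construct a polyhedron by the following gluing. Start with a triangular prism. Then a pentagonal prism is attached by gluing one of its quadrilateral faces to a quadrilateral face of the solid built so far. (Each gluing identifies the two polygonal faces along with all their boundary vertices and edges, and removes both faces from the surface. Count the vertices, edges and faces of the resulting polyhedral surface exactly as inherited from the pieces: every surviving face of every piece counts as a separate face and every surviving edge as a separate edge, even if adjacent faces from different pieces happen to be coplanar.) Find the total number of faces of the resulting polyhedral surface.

A triangular prism: V=6, E=9, F=5.
Attach a pentagonal prism (V=10, E=15, F=7) along a 4-gon: merge 4 vertices and 4 edges, delete both glued faces → V=12, E=20, F=10.
Check: V − E + F = 12 − 20 + 10 = 2.

10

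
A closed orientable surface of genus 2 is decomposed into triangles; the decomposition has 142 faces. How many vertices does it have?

χ = 2 − 2·2 = -2, and every face is a triangle so 3F = 2E.
E = 3·142/2 = 213. Then V = -2 + E − F = -2 + 213 − 142 = 69.

69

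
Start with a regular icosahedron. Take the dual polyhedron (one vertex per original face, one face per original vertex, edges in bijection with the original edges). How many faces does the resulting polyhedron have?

The base solid has V = 12, E = 30, F = 20.
The dual swaps V and F and preserves E: V′ = F = 20, E′ = E = 30, F′ = V = 12.

12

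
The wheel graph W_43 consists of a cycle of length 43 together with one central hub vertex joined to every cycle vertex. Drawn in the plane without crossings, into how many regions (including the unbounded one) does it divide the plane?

44

W_43 has V = 43 + 1 = 44 vertices and E = 2·43 = 86 edges.
By Euler's formula F = 2 − V + E = 2 − 44 + 86 = 44.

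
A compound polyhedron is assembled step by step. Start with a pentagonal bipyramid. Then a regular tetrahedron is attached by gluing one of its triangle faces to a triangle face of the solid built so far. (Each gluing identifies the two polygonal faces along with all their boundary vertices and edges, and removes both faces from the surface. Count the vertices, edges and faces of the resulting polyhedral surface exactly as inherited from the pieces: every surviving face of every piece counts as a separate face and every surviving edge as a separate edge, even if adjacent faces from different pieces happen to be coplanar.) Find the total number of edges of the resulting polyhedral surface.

18

A pentagonal bipyramid: V=7, E=15, F=10.
Attach a regular tetrahedron (V=4, E=6, F=4) along a 3-gon: merge 3 vertices and 3 edges, delete both glued faces → V=8, E=18, F=12.
Check: V − E + F = 8 − 18 + 12 = 2.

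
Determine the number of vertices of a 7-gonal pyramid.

8

A pyramid on an n-gon base has one n-gon and n triangles: V = 7 + 1 = 8, E = 2·7 = 14, F = 7 + 1 = 8.
Check: V − E + F = 8 − 14 + 8 = 2.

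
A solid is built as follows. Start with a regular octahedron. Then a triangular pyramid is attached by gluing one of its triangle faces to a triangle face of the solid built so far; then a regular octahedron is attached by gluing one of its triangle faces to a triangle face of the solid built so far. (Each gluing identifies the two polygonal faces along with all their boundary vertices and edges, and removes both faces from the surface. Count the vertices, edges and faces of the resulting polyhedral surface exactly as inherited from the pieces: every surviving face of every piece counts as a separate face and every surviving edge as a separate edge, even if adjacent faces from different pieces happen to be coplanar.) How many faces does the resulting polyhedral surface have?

16

A regular octahedron: V=6, E=12, F=8.
Attach a triangular pyramid (V=4, E=6, F=4) along a 3-gon: merge 3 vertices and 3 edges, delete both glued faces → V=7, E=15, F=10.
Attach a regular octahedron (V=6, E=12, F=8) along a 3-gon: merge 3 vertices and 3 edges, delete both glued faces → V=10, E=24, F=16.
Check: V − E + F = 10 − 24 + 16 = 2.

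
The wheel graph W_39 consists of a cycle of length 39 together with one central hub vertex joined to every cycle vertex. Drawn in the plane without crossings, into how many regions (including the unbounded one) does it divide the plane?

W_39 has V = 39 + 1 = 40 vertices and E = 2·39 = 78 edges.
By Euler's formula F = 2 − V + E = 2 − 40 + 78 = 40.

40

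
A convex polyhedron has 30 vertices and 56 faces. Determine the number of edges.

Here V − E + F = 2.
E = V + F − (2) = 30 + 56 − (2) = 84.

84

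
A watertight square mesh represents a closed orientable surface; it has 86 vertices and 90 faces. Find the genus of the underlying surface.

Every face is a square, so 2E = 4·90 = 360, giving E = 180.
χ = V − E + F = 86 − 180 + 90 = -4.
For a closed orientable surface χ = 2 − 2g, so g = (2 − (-4))/2 = 3.

3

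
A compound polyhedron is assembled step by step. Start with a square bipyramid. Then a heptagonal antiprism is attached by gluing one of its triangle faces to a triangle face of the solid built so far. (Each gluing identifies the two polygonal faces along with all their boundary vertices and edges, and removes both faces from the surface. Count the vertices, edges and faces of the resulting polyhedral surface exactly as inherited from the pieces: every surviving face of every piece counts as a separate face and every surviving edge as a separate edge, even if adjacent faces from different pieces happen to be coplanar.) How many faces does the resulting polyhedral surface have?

22

A square bipyramid: V=6, E=12, F=8.
Attach a heptagonal antiprism (V=14, E=28, F=16) along a 3-gon: merge 3 vertices and 3 edges, delete both glued faces → V=17, E=37, F=22.
Check: V − E + F = 17 − 37 + 22 = 2.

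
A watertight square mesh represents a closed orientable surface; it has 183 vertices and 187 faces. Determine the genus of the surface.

Every face is a square, so 2E = 4·187 = 748, giving E = 374.
χ = V − E + F = 183 − 374 + 187 = -4.
For a closed orientable surface χ = 2 − 2g, so g = (2 − (-4))/2 = 3.

3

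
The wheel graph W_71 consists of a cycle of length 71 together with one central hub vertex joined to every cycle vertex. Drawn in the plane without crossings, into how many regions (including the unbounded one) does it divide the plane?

W_71 has V = 71 + 1 = 72 vertices and E = 2·71 = 142 edges.
By Euler's formula F = 2 − V + E = 2 − 72 + 142 = 72.

72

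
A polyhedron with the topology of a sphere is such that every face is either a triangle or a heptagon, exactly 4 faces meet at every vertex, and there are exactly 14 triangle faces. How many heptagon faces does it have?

2

Let x be the number of heptagons; then F = 14 + x.
Edge–face incidences: 2E = 3·14 + 7·x = 42 + 7x.
Every vertex has degree 4, so 4V = 2E.
Euler: V − E + F = 2 ⇒ (2E)/4 − E + (14 + x) = 2.
Multiply by 8: 2·(2E) − 4·(2E) + 8·(14 + x) = 16, i.e. 112 + 8x − 2·(42 + 7x) = 16.
Collecting terms: −6x + 28 = 16, so −6x = −12, so x = 2.
Then 2E = 42 + 7·2 = 56, so E = 28, V = 2E/4 = 14, F = 14 + 2 = 16.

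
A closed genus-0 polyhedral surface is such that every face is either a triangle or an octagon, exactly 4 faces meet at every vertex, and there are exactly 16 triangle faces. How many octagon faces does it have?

2

Let x be the number of octagons; then F = 16 + x.
Edge–face incidences: 2E = 3·16 + 8·x = 48 + 8x.
Every vertex has degree 4, so 4V = 2E.
Euler: V − E + F = 2 ⇒ (2E)/4 − E + (16 + x) = 2.
Multiply by 8: 2·(2E) − 4·(2E) + 8·(16 + x) = 16, i.e. 128 + 8x − 2·(48 + 8x) = 16.
Collecting terms: −8x + 32 = 16, so −8x = −16, so x = 2.
Then 2E = 48 + 8·2 = 64, so E = 32, V = 2E/4 = 16, F = 16 + 2 = 18.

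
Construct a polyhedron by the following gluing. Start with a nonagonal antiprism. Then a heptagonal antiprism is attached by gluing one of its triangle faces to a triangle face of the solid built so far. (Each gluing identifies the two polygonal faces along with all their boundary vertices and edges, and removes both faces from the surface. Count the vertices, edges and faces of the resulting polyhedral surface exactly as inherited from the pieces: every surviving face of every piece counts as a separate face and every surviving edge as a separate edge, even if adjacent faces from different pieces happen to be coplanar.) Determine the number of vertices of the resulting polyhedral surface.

A nonagonal antiprism: V=18, E=36, F=20.
Attach a heptagonal antiprism (V=14, E=28, F=16) along a 3-gon: merge 3 vertices and 3 edges, delete both glued faces → V=29, E=61, F=34.
Check: V − E + F = 29 − 61 + 34 = 2.

29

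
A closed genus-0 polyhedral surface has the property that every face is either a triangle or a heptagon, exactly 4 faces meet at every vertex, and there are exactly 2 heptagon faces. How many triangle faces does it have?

14

Let x be the number of triangles; then F = 2 + x.
Edge–face incidences: 2E = 7·2 + 3·x = 14 + 3x.
Every vertex has degree 4, so 4V = 2E.
Euler: V − E + F = 2 ⇒ (2E)/4 − E + (2 + x) = 2.
Multiply by 8: 2·(2E) − 4·(2E) + 8·(2 + x) = 16, i.e. 16 + 8x − 2·(14 + 3x) = 16.
Collecting terms: 2x − 12 = 16, so 2x = 28, so x = 14.
Then 2E = 14 + 3·14 = 56, so E = 28, V = 2E/4 = 14, F = 2 + 14 = 16.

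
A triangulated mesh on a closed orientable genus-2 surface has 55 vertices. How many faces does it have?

χ = 2 − 2·2 = -2, and every face is a triangle so 3F = 2E.
V − E + F = -2 with E = 3F/2 gives 55 − (3/2 − 1)·F = -2, so F = 114 and E = 171.

114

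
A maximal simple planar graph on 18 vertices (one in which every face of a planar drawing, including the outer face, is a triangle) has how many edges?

In a plane triangulation 3F = 2E and V − E + F = 2, so E = 3V − 6 = 3·18 − 6 = 48.

48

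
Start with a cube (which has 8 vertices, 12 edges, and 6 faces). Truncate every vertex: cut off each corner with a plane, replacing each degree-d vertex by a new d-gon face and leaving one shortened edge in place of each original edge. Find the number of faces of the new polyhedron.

Truncation replaces each original edge-end by a new vertex, so V′ = 2E = 24.
Each original edge survives, and each old vertex of degree d contributes d new edges; summing degrees gives Σd = 2E, so E′ = E + 2E = 3E = 36.
Each original face survives and each original vertex becomes one new face: F′ = F + V = 14.

14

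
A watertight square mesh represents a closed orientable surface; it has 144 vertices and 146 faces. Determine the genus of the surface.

Every face is a square, so 2E = 4·146 = 584, giving E = 292.
χ = V − E + F = 144 − 292 + 146 = -2.
For a closed orientable surface χ = 2 − 2g, so g = (2 − (-2))/2 = 2.

2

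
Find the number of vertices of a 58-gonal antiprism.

116

An antiprism on an n-gon has two n-gon caps and 2n triangles: V = 2·58 = 116, E = 4·58 = 232, F = 2·58 + 2 = 118.
Check: V − E + F = 116 − 232 + 118 = 2.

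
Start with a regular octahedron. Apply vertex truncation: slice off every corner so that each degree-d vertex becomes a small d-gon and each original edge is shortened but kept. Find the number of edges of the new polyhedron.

The base solid has V = 6, E = 12, F = 8.
Truncation replaces each original edge-end by a new vertex, so V′ = 2E = 24.
Each original edge survives, and each old vertex of degree d contributes d new edges; summing degrees gives Σd = 2E, so E′ = E + 2E = 3E = 36.
Each original face survives and each original vertex becomes one new face: F′ = F + V = 14.

36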